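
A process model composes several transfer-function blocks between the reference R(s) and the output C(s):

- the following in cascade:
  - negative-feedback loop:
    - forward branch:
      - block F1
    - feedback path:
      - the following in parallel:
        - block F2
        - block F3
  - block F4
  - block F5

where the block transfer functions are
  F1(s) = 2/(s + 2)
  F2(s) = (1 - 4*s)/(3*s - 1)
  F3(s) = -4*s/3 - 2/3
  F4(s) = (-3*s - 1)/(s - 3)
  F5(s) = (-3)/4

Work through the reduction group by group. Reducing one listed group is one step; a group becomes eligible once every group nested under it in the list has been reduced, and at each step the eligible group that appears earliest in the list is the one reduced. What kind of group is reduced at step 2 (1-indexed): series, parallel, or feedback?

Step 1 - parallel reduction of F2, F3
Step 2 - close the feedback loop around F1, (F2+F3)
Step 3 - combine [F1/(1+F1*(F2+F3))], F4, F5 in series
Step 2: feedback.

Therefore the answer is feedback.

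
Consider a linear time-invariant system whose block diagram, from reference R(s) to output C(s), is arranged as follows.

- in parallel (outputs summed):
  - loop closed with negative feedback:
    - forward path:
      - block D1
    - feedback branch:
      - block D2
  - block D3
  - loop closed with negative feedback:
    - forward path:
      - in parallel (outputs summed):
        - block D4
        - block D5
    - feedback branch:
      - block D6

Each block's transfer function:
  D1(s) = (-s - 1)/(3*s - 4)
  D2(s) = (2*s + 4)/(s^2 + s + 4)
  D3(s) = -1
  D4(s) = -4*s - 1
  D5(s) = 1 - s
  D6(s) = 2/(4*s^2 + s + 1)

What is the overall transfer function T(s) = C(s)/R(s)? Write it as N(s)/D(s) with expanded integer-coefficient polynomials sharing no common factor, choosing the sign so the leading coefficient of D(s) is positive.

1. feedback reduction of D1, D2: (-s^3 - 2*s^2 - 5*s - 4)/(3*s^3 - 3*s^2 + 2*s - 20)
2. sum the parallel branches D4, D5: -5*s
3. apply the feedback formula to (D4+D5), D6: (-20*s^3 - 5*s^2 - 5*s)/(4*s^2 - 9*s + 1)
4. sum the parallel branches [D1/(1+D1*D2)], D3, [(D4+D5)/(1+(D4+D5)*D6)] - this is the overall T(s), already in the required normalized form

Final answer: (-60*s^6 + 29*s^5 + 364*s^3 + 218*s^2 - 51*s + 16)/(12*s^5 - 39*s^4 + 38*s^3 - 101*s^2 + 182*s - 20)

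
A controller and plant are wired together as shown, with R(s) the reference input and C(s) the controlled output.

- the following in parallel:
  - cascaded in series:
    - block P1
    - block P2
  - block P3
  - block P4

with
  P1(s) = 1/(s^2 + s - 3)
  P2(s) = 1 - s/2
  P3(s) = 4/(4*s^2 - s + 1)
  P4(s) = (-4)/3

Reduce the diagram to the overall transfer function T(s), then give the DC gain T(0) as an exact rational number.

Answer: 7/3

Working:
Step 1 - cascade P1, P2: (2 - s)/(2*s^2 + 2*s - 6)
Step 2 - combine (P1*P2), P3, P4 in parallel: (-32*s^4 - 36*s^3 + 147*s^2 - 17*s - 42)/(24*s^4 + 18*s^3 - 72*s^2 + 24*s - 18)
Evaluating the step-2 result (the overall T(s)) at s = 0 gives T(0) = -42/(-18) = 7/3.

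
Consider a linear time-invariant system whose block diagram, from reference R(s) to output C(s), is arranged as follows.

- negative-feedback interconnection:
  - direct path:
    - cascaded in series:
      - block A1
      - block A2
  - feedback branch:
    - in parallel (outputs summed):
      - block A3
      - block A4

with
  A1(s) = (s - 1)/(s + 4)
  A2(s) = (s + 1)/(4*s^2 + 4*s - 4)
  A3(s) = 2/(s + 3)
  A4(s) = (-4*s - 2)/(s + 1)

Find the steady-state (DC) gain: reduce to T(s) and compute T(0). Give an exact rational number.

The answer is 3/44.

Reasoning:
Step 1 - series reduction of A1, A2 = (s^2 - 1)/(4*s^3 + 20*s^2 + 12*s - 16)
Step 2 - reduce the parallel group A3, A4 = (-4*s^2 - 12*s - 4)/(s^2 + 4*s + 3)
Step 3 - close the feedback loop around (A1*A2), (A3+A4) = (s^3 + 3*s^2 - s - 3)/(4*s^4 + 28*s^3 + 64*s^2 + 28*s - 44)
DC gain: substitute s = 0 into T(s) from step 3: T(0) = -3/(-44) = 3/44.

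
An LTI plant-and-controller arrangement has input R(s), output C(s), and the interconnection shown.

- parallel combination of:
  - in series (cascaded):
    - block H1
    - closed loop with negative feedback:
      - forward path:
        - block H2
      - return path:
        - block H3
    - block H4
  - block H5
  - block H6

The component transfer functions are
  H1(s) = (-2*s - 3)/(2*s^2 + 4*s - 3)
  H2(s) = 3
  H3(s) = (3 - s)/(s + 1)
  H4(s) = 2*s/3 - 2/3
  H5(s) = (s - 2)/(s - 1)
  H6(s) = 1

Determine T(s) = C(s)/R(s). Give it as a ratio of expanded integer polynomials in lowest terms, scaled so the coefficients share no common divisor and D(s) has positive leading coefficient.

Step 1 - close the feedback loop around H2, H3; result (-3*s - 3)/(2*s - 10)
Step 2 - cascade H1, [H2/(1+H2*H3)], H4; result (2*s^3 + 3*s^2 - 2*s - 3)/(2*s^3 - 6*s^2 - 23*s + 15)
Step 3 - parallel reduction of (H1*[H2/(1+H2*H3)]*H4), H5, H6; the result is T(s) itself (integer coefficients, no common factor, positive leading denominator coefficient)

Hence the answer: (6*s^4 - 17*s^3 - 33*s^2 + 98*s - 42)/(2*s^4 - 8*s^3 - 17*s^2 + 38*s - 15)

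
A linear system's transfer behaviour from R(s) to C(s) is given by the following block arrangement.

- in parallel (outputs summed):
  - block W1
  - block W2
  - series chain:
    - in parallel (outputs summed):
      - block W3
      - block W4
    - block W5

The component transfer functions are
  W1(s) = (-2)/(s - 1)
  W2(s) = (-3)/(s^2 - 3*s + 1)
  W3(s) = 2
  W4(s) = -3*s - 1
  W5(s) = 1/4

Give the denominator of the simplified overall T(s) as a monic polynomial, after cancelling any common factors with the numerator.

(1) parallel reduction of W3, W4 -> 1 - 3*s
(2) multiply (W3+W4), W5 (series) -> 1/4 - 3*s/4
(3) add W1, W2, ((W3+W4)*W5) (parallel) -> (-3*s^4 + 13*s^3 - 24*s^2 + 19*s + 3)/(4*s^3 - 16*s^2 + 16*s - 4)
T(s) is the step-3 result (common factors already cancelled). Leading coefficient of the denominator: 4. Divide through by 4 for the monic polynomial.

Final answer: s^3 - 4*s^2 + 4*s - 1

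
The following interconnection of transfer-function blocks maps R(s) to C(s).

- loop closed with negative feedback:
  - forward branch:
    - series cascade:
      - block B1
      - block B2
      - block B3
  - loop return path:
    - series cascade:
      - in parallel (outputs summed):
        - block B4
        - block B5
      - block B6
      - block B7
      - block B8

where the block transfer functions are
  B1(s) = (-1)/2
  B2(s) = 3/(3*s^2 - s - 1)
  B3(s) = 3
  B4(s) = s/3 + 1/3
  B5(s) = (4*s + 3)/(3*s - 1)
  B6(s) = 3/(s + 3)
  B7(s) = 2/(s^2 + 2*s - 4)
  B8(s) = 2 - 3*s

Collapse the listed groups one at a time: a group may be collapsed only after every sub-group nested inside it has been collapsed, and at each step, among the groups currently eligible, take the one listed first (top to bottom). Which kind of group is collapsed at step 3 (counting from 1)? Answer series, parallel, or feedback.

[1] combine B1, B2, B3 in series
[2] parallel reduction of B4, B5
[3] combine (B4+B5), B6, B7, B8 in series
[4] collapse the loop ((B1*B2*B3) forward, ((B4+B5)*B6*B7*B8) return)
The group at step 3 is a series group.

Hence the answer: series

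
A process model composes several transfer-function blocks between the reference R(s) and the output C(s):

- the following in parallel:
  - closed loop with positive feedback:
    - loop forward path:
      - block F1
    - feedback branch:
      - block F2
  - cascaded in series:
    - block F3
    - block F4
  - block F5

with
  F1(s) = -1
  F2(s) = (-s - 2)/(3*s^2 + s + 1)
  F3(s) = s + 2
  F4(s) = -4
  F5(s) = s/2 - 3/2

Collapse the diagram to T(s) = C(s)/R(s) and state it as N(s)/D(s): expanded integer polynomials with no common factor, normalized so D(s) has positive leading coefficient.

Reducing step by step:

(1) close the feedback loop around F1, F2 gives (-3*s^2 - s - 1)/(3*s^2 - 1)
(2) cascade F3, F4 gives -4*s - 8
(3) sum the parallel branches [F1/(1-F1*F2)], (F3*F4), F5, which is the overall transfer function T(s) = C(s)/R(s) in lowest terms

Answer: (-21*s^3 - 63*s^2 + 5*s + 17)/(6*s^2 - 2)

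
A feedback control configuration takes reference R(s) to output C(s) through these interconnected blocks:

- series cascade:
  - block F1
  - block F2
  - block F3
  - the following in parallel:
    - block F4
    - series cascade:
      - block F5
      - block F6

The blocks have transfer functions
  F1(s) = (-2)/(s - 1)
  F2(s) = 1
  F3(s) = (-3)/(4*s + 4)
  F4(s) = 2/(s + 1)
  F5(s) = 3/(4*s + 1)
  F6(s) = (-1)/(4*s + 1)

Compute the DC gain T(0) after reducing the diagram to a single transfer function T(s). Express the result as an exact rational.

Step 1: series reduction of F5, F6: (-3)/(16*s^2 + 8*s + 1)
Step 2: parallel reduction of F4, (F5*F6): (32*s^2 + 13*s - 1)/(16*s^3 + 24*s^2 + 9*s + 1)
Step 3: cascade F1, F2, F3, (F4+(F5*F6)): (96*s^2 + 39*s - 3)/(32*s^5 + 48*s^4 - 14*s^3 - 46*s^2 - 18*s - 2)
Step 3 gives the overall T(s). Then T(0) = -3/(-2) = 3/2.

Therefore the answer is 3/2.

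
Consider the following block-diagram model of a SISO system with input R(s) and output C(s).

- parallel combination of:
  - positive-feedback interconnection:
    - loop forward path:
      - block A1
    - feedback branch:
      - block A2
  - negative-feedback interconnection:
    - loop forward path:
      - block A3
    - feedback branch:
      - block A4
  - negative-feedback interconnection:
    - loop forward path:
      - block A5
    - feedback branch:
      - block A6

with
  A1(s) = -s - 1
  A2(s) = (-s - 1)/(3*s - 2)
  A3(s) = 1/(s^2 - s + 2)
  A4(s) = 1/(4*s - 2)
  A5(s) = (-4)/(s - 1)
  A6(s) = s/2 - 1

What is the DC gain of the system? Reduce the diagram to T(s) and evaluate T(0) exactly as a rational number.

Answer: -4/3

Working:
[1] collapse the loop (A1 forward, A2 return), giving (3*s^2 + s - 2)/(s^2 - s + 3)
[2] close the feedback loop around A3, A4, giving (4*s - 2)/(4*s^3 - 6*s^2 + 10*s - 3)
[3] apply the feedback formula to A5, A6, giving 4/(s - 3)
[4] parallel reduction of [A1/(1-A1*A2)], [A3/(1+A3*A4)], [A5/(1+A5*A6)], giving (12*s^6 - 34*s^5 + 22*s^4 + 59*s^3 - 154*s^2 + 159*s - 36)/(4*s^6 - 22*s^5 + 58*s^4 - 115*s^3 + 126*s^2 - 108*s + 27)
DC gain: substitute s = 0 into T(s) from step 4: T(0) = -36/27 = -4/3.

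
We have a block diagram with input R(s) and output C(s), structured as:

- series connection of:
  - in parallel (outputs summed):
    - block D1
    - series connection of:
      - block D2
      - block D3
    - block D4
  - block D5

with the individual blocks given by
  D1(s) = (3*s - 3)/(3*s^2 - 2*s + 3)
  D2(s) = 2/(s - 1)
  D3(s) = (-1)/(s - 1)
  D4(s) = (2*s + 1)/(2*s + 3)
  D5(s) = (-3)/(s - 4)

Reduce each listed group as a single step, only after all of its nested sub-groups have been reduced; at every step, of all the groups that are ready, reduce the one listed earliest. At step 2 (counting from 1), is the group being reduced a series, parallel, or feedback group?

Answer: parallel

Working:
(1) reduce the series chain D2, D3
(2) add D1, (D2*D3), D4 (parallel)
(3) reduce the series chain (D1+(D2*D3)+D4), D5
Step 2 collapses a parallel group.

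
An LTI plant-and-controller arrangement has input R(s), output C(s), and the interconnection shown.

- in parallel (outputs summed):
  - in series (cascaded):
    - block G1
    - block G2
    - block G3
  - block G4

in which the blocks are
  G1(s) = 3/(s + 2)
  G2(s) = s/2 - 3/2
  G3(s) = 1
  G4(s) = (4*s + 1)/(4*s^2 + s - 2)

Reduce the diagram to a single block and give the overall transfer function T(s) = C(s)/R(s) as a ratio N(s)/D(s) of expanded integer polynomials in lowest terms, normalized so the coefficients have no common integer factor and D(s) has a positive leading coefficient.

First reduce the diagram to T(s).

[1] cascade G1, G2, G3; result (3*s - 9)/(2*s + 4)
[2] sum the parallel branches (G1*G2*G3), G4, giving the overall T(s)

Answer: (12*s^3 - 25*s^2 + 3*s + 22)/(8*s^3 + 18*s^2 - 8)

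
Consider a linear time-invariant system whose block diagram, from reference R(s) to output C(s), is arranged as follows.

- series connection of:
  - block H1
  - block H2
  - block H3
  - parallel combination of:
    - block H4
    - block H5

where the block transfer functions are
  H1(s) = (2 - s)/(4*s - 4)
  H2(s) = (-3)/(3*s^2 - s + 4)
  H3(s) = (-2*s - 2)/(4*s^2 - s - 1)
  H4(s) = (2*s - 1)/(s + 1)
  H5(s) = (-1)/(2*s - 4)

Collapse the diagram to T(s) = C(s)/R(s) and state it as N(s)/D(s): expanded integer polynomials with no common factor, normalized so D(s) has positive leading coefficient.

Step 1: parallel reduction of H4, H5; result (4*s^2 - 11*s + 3)/(2*s^2 - 2*s - 4)
Step 2: multiply H1, H2, H3, (H4+H5) (series), giving the overall T(s)

Therefore the answer is (-12*s^2 + 33*s - 9)/(48*s^5 - 76*s^4 + 84*s^3 - 68*s^2 - 4*s + 16).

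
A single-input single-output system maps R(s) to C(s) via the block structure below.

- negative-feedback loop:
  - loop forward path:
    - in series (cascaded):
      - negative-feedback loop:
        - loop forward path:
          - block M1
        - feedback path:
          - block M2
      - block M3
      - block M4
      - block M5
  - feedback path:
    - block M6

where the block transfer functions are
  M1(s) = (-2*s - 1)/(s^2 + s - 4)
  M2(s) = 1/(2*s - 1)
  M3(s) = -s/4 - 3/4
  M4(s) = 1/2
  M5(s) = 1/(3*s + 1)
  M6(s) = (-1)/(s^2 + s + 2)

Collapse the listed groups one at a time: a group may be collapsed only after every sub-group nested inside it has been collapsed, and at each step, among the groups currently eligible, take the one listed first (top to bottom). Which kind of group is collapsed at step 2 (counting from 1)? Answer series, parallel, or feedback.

1. collapse the loop (M1 forward, M2 return)
2. multiply [M1/(1+M1*M2)], M3, M4, M5 (series)
3. feedback reduction of ([M1/(1+M1*M2)]*M3*M4*M5), M6
Step 2: series.

Answer: series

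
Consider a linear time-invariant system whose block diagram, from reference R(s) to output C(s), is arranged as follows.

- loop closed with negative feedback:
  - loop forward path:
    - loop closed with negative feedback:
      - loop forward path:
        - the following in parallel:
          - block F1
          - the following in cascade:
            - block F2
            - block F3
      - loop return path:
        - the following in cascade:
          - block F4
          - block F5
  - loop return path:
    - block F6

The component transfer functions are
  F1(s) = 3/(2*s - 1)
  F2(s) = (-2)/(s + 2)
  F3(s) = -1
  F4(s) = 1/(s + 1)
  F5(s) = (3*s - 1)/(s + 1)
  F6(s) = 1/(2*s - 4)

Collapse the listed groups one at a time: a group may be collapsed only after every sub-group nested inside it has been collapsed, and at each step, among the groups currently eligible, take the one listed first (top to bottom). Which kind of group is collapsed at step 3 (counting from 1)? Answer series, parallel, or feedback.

1. reduce the series chain F2, F3
2. reduce the parallel group F1, (F2*F3)
3. cascade F4, F5
4. apply the feedback formula to (F1+(F2*F3)), (F4*F5)
5. collapse the loop ([(F1+(F2*F3))/(1+(F1+(F2*F3))*(F4*F5))] forward, F6 return)
So the answer for step 3 is series.

Final answer: series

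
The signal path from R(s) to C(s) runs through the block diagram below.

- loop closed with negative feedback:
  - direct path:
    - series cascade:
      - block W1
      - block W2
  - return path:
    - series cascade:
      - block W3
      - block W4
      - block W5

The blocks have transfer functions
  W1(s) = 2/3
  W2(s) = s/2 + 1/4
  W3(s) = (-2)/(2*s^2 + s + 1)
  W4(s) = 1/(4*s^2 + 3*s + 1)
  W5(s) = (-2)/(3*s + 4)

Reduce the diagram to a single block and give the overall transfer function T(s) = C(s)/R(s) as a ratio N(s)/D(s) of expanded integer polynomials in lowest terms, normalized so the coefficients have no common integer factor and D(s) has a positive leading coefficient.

Answer: (48*s^6 + 148*s^5 + 196*s^4 + 163*s^3 + 86*s^2 + 27*s + 4)/(144*s^5 + 372*s^4 + 402*s^3 + 288*s^2 + 122*s + 28)

Working:
Step 1 - combine W1, W2 in series; result s/3 + 1/6
Step 2 - multiply W3, W4, W5 (series); result 4/(24*s^5 + 62*s^4 + 67*s^3 + 48*s^2 + 19*s + 4)
Step 3 - feedback reduction of (W1*W2), (W3*W4*W5), which is the overall transfer function T(s) = C(s)/R(s) in lowest terms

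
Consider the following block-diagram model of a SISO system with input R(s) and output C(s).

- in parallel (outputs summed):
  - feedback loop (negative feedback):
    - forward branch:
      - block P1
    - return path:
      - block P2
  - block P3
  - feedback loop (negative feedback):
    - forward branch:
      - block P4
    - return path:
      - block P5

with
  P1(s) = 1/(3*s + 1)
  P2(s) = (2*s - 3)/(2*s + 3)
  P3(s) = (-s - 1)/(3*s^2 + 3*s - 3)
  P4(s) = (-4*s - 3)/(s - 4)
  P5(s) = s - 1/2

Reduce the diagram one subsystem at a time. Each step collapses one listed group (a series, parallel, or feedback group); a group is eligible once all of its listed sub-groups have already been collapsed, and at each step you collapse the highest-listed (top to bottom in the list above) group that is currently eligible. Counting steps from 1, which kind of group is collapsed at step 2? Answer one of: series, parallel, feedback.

The answer is feedback.

Reasoning:
[1] collapse the loop (P1 forward, P2 return)
[2] reduce the feedback loop with forward P4 and return P5
[3] sum the parallel branches [P1/(1+P1*P2)], P3, [P4/(1+P4*P5)]
At step 2 the group reduced is feedback.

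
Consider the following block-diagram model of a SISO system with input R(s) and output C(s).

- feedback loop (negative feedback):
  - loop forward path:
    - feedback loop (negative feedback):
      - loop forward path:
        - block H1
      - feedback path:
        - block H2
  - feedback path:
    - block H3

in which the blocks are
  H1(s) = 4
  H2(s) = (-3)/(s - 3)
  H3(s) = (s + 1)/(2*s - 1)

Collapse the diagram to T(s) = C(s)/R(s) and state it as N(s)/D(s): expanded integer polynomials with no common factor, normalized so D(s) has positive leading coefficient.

The answer is (8*s^2 - 28*s + 12)/(6*s^2 - 39*s + 3).

Reasoning:
Step 1 - close the feedback loop around H1, H2 gives (4*s - 12)/(s - 15)
Step 2 - collapse the loop ([H1/(1+H1*H2)] forward, H3 return), which is the overall transfer function T(s) = C(s)/R(s) in lowest terms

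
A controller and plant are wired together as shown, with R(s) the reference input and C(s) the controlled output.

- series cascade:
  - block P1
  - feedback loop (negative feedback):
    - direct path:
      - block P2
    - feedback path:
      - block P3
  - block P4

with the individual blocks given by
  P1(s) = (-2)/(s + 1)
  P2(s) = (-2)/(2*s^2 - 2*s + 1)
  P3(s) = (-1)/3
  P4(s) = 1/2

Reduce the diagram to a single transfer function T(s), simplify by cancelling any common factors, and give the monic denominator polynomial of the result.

Step 1 - feedback reduction of P2, P3 -> (-6)/(6*s^2 - 6*s + 5)
Step 2 - multiply P1, [P2/(1+P2*P3)], P4 (series) -> 6/(6*s^3 - s + 5)
That last expression is T(s), already simplified. Scaling its denominator by 1/6 (the reciprocal of the leading coefficient) yields the monic denominator.

Hence the answer: s^3 - s/6 + 5/6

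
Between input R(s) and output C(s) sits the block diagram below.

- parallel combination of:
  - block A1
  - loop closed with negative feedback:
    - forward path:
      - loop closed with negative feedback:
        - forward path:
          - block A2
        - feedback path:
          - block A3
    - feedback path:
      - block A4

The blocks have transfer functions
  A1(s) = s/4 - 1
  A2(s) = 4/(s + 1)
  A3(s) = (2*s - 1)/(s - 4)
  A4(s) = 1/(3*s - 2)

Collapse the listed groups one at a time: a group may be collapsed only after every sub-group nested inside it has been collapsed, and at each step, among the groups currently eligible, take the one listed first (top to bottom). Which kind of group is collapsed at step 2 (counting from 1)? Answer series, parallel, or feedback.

Reducing step by step:

Step 1. reduce the feedback loop with forward A2 and return A3
Step 2. feedback reduction of [A2/(1+A2*A3)], A4
Step 3. parallel reduction of A1, [[A2/(1+A2*A3)]/(1+[A2/(1+A2*A3)]*A4)]
So the answer for step 2 is feedback.

Answer: feedback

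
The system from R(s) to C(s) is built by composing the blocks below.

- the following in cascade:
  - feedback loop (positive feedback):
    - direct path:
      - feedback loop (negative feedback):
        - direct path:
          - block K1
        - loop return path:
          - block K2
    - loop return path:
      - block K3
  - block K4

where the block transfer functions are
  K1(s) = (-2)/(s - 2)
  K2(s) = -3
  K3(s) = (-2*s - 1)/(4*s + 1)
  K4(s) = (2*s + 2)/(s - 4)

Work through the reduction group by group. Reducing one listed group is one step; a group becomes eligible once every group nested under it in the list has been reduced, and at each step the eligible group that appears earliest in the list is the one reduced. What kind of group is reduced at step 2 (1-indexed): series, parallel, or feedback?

1. collapse the loop (K1 forward, K2 return)
2. collapse the loop ([K1/(1+K1*K2)] forward, K3 return)
3. combine [[K1/(1+K1*K2)]/(1-[K1/(1+K1*K2)]*K3)], K4 in series
Step 2 collapses a feedback group.

Hence the answer: feedback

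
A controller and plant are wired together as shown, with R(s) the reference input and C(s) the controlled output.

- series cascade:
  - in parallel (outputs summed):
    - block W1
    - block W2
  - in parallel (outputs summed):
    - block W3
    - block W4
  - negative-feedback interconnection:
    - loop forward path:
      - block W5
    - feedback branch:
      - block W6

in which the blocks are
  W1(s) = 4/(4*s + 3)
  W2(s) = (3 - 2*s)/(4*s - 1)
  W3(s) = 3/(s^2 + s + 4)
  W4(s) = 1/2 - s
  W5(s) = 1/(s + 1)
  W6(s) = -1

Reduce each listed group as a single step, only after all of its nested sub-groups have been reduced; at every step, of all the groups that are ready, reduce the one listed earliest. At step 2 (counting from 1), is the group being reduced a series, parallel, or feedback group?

Reducing step by step:

Step 1 - combine W1, W2 in parallel
Step 2 - sum the parallel branches W3, W4
Step 3 - apply the feedback formula to W5, W6
Step 4 - series reduction of (W1+W2), (W3+W4), [W5/(1+W5*W6)]
The group at step 2 is a parallel group.

Answer: parallel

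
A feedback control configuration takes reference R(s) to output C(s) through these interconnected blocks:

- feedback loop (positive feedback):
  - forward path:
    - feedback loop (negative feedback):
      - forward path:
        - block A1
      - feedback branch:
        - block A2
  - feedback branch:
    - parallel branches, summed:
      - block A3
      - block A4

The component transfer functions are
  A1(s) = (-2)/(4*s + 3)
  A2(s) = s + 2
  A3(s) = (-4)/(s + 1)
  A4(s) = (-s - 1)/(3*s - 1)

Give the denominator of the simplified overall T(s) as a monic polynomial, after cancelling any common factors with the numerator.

Step 1 - close the feedback loop around A1, A2, giving (-2)/(2*s - 1)
Step 2 - sum the parallel branches A3, A4, giving (-s^2 - 14*s + 3)/(3*s^2 + 2*s - 1)
Step 3 - collapse the loop ([A1/(1+A1*A2)] forward, (A3+A4) return), giving (-6*s^2 - 4*s + 2)/(6*s^3 - s^2 - 32*s + 7)
That last expression is T(s), already simplified. Scaling its denominator by 1/6 (the reciprocal of the leading coefficient) yields the monic denominator.

Answer: s^3 - s^2/6 - 16*s/3 + 7/6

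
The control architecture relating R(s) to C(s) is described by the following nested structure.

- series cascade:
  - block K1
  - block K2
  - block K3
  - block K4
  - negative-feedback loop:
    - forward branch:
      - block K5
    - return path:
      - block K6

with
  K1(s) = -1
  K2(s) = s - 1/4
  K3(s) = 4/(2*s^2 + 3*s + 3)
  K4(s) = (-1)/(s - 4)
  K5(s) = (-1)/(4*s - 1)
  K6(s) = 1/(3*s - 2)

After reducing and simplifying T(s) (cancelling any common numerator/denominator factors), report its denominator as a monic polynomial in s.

First reduce the diagram to T(s).

(1) collapse the loop (K5 forward, K6 return) gives (2 - 3*s)/(12*s^2 - 11*s + 1)
(2) multiply K1, K2, K3, K4, [K5/(1+K5*K6)] (series) gives (-12*s^2 + 11*s - 2)/(24*s^5 - 82*s^4 - 51*s^3 - 50*s^2 + 123*s - 12)
T(s) is the step-2 result (common factors already cancelled). Leading coefficient of the denominator: 24. Divide through by 24 for the monic polynomial.

Answer: s^5 - 41*s^4/12 - 17*s^3/8 - 25*s^2/12 + 41*s/8 - 1/2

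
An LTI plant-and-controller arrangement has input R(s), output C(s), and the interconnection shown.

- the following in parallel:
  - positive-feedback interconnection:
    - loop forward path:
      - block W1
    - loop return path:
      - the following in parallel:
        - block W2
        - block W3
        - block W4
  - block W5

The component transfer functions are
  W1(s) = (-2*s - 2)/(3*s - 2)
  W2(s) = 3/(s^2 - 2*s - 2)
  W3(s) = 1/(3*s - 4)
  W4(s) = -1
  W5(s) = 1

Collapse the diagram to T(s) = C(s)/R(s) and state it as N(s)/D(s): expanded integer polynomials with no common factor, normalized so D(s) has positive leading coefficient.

1. sum the parallel branches W2, W3, W4: (-3*s^3 + 11*s^2 + 5*s - 22)/(3*s^3 - 10*s^2 + 2*s + 8)
2. close the feedback loop around W1, (W2+W3+W4): (-6*s^4 + 14*s^3 + 16*s^2 - 20*s - 16)/(3*s^4 - 20*s^3 + 58*s^2 - 14*s - 60)
3. sum the parallel branches [W1/(1-W1*(W2+W3+W4))], W5 - this is the overall T(s), already in the required normalized form

Final answer: (-3*s^4 - 6*s^3 + 74*s^2 - 34*s - 76)/(3*s^4 - 20*s^3 + 58*s^2 - 14*s - 60)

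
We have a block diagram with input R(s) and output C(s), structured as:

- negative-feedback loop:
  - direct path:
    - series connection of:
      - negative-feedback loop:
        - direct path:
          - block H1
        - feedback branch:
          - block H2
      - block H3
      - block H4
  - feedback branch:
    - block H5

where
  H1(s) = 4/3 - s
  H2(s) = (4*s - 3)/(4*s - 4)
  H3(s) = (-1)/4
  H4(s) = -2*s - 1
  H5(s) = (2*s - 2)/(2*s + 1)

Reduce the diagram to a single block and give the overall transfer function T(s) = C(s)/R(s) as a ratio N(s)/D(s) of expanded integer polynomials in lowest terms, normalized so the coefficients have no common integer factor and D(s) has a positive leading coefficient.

First reduce the diagram to T(s).

[1] feedback reduction of H1, H2; result (12*s^2 - 28*s + 16)/(12*s^2 - 37*s + 24)
[2] reduce the series chain [H1/(1+H1*H2)], H3, H4; result (6*s^3 - 11*s^2 + s + 4)/(12*s^2 - 37*s + 24)
[3] close the feedback loop around ([H1/(1+H1*H2)]*H3*H4), H5 - this is the overall T(s), already in the required normalized form

Answer: (6*s^3 - 11*s^2 + s + 4)/(6*s^3 - 8*s^2 - 15*s + 16)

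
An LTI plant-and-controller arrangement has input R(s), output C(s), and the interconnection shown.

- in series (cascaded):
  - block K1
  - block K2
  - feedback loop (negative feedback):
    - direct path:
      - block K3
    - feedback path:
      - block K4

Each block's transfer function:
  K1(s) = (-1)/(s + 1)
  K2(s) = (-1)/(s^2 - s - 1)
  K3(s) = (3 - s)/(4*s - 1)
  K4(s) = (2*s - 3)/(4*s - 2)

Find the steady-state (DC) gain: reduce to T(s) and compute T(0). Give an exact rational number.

(1) reduce the feedback loop with forward K3 and return K4: (-4*s^2 + 14*s - 6)/(14*s^2 - 3*s - 7)
(2) cascade K1, K2, [K3/(1+K3*K4)]: (-4*s^2 + 14*s - 6)/(14*s^5 - 3*s^4 - 35*s^3 - 8*s^2 + 17*s + 7)
DC gain: substitute s = 0 into T(s) from step 2: T(0) = -6/7.

Hence the answer: -6/7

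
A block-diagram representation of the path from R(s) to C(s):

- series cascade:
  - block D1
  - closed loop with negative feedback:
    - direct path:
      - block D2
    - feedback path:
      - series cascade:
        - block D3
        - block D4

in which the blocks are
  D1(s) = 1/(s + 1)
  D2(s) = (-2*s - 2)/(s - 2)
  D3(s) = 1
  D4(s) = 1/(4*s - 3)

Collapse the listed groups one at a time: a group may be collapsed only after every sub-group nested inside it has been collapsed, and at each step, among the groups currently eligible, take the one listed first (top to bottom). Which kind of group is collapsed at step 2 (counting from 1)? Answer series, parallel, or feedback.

[1] combine D3, D4 in series
[2] reduce the feedback loop with forward D2 and return (D3*D4)
[3] reduce the series chain D1, [D2/(1+D2*(D3*D4))]
So the answer for step 2 is feedback.

Answer: feedback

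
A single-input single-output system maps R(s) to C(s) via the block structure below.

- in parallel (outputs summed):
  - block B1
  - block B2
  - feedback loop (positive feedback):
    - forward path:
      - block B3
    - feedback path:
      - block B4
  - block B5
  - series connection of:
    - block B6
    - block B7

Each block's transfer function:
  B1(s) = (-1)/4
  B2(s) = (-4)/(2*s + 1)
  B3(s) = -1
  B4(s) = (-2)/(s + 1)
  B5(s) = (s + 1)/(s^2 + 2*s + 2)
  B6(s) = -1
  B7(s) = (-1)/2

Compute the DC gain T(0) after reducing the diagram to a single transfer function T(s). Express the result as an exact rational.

Reducing step by step:

1. reduce the feedback loop with forward B3 and return B4 gives (-s - 1)/(s - 1)
2. cascade B6, B7 gives 1/2
3. reduce the parallel group B1, B2, [B3/(1-B3*B4)], B5, (B6*B7) gives (-6*s^4 - 33*s^3 - 55*s^2 - 44*s + 18)/(8*s^4 + 12*s^3 + 4*s^2 - 16*s - 8)
That last expression is T(s); at s = 0 only the constant terms survive, so T(0) = 18/(-8) = -9/4.

Answer: -9/4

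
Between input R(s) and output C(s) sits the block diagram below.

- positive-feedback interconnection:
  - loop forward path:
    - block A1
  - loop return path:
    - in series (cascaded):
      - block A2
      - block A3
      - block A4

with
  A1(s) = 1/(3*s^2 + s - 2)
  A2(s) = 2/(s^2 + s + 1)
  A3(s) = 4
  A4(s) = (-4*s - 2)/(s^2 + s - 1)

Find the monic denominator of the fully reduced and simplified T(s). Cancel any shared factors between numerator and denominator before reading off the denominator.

Answer: s^6 + 7*s^5/3 + s^4 - s^3 - 5*s^2/3 + 31*s/3 + 6

Working:
[1] reduce the series chain A2, A3, A4 -> (-32*s - 16)/(s^4 + 2*s^3 + s^2 - 1)
[2] feedback reduction of A1, (A2*A3*A4) -> (s^4 + 2*s^3 + s^2 - 1)/(3*s^6 + 7*s^5 + 3*s^4 - 3*s^3 - 5*s^2 + 31*s + 18)
No further cancellation is possible in the step-2 result, so that is T(s). Its denominator becomes monic after dividing by the leading coefficient 3.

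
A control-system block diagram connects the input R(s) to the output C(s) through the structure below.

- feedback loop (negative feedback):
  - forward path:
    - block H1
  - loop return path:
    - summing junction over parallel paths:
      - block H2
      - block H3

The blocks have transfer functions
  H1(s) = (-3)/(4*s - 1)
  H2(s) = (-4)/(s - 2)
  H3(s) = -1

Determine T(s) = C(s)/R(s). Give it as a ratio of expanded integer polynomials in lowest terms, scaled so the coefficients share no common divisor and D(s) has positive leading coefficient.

Reducing step by step:

[1] combine H2, H3 in parallel = (-s - 2)/(s - 2)
[2] apply the feedback formula to H1, (H2+H3) - this is the overall T(s), already in the required normalized form

Answer: (6 - 3*s)/(4*s^2 - 6*s + 8)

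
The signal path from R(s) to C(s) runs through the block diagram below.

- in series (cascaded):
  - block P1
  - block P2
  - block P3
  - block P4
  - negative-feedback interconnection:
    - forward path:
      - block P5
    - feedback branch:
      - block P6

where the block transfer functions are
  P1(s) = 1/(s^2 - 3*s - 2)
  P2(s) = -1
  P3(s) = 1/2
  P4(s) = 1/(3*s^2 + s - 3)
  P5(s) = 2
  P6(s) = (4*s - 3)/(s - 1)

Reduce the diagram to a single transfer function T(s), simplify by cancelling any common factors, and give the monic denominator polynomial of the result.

The answer is s^5 - 31*s^4/9 - 52*s^3/27 + 49*s^2/9 + 5*s/27 - 14/9.

Reasoning:
Step 1 - apply the feedback formula to P5, P6: (2*s - 2)/(9*s - 7)
Step 2 - combine P1, P2, P3, P4, [P5/(1+P5*P6)] in series: (1 - s)/(27*s^5 - 93*s^4 - 52*s^3 + 147*s^2 + 5*s - 42)
That last expression is T(s), already simplified. Scaling its denominator by 1/27 (the reciprocal of the leading coefficient) yields the monic denominator.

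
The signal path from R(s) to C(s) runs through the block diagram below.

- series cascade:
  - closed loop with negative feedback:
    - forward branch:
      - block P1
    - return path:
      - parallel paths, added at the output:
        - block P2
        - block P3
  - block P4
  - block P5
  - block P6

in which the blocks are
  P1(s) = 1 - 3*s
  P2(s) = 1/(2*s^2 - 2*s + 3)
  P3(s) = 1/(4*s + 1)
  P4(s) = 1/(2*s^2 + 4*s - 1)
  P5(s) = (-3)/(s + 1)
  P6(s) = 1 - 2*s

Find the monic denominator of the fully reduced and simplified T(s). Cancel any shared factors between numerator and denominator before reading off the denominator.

Step 1: reduce the parallel group P2, P3, giving (2*s^2 + 2*s + 4)/(8*s^3 - 6*s^2 + 10*s + 3)
Step 2: close the feedback loop around P1, (P2+P3), giving (-24*s^4 + 26*s^3 - 36*s^2 + s + 3)/(2*s^3 - 10*s^2 + 7)
Step 3: cascade [P1/(1+P1*(P2+P3))], P4, P5, P6, giving (-144*s^5 + 228*s^4 - 294*s^3 + 114*s^2 + 15*s - 9)/(4*s^6 - 8*s^5 - 54*s^4 - 18*s^3 + 52*s^2 + 21*s - 7)
That last expression is T(s), already simplified. Scaling its denominator by 1/4 (the reciprocal of the leading coefficient) yields the monic denominator.

Hence the answer: s^6 - 2*s^5 - 27*s^4/2 - 9*s^3/2 + 13*s^2 + 21*s/4 - 7/4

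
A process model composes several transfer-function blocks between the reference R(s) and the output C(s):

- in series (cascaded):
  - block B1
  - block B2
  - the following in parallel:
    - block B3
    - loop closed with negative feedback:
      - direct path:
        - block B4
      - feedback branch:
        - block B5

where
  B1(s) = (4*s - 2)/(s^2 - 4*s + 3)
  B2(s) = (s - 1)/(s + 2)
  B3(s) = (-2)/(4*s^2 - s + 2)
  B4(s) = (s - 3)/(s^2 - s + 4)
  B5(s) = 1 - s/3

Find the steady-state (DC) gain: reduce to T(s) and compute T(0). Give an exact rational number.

Answer: -4/3

Working:
Step 1 - apply the feedback formula to B4, B5 -> (3*s - 9)/(2*s^2 + 3*s + 3)
Step 2 - combine B3, [B4/(1+B4*B5)] in parallel -> (12*s^3 - 43*s^2 + 9*s - 24)/(8*s^4 + 10*s^3 + 13*s^2 + 3*s + 6)
Step 3 - cascade B1, B2, (B3+[B4/(1+B4*B5)]) -> (48*s^4 - 196*s^3 + 122*s^2 - 114*s + 48)/(8*s^6 + 2*s^5 - 45*s^4 - 70*s^3 - 75*s^2 - 24*s - 36)
That last expression is T(s); at s = 0 only the constant terms survive, so T(0) = 48/(-36) = -4/3.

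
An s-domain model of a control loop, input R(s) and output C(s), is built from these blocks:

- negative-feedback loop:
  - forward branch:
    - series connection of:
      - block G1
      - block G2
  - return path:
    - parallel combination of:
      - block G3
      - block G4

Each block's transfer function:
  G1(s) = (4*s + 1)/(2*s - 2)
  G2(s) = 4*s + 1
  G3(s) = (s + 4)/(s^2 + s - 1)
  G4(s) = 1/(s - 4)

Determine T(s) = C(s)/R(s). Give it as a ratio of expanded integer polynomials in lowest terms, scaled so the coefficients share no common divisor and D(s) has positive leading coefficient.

1. combine G1, G2 in series gives (16*s^2 + 8*s + 1)/(2*s - 2)
2. sum the parallel branches G3, G4 gives (2*s^2 + s - 17)/(s^3 - 3*s^2 - 5*s + 4)
3. feedback reduction of (G1*G2), (G3+G4), giving the overall T(s)

Final answer: (16*s^5 - 40*s^4 - 103*s^3 + 21*s^2 + 27*s + 4)/(34*s^4 + 24*s^3 - 266*s^2 - 117*s - 25)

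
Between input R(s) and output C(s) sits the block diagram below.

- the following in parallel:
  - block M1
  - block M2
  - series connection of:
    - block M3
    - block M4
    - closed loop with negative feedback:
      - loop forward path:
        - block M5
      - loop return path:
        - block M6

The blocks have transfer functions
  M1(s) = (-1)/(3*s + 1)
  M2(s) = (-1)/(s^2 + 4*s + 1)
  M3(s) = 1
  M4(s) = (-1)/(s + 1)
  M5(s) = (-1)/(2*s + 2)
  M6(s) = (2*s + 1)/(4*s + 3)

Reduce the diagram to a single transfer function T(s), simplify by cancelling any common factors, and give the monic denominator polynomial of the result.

First reduce the diagram to T(s).

1. apply the feedback formula to M5, M6, giving (-4*s - 3)/(8*s^2 + 12*s + 5)
2. series reduction of M3, M4, [M5/(1+M5*M6)], giving (4*s + 3)/(8*s^3 + 20*s^2 + 17*s + 5)
3. add M1, M2, (M3*M4*[M5/(1+M5*M6)]) (parallel), giving (-8*s^5 - 64*s^4 - 112*s^3 - 97*s^2 - 44*s - 7)/(24*s^6 + 164*s^5 + 367*s^4 + 384*s^3 + 204*s^2 + 52*s + 5)
No further cancellation is possible in the step-3 result, so that is T(s). Its denominator becomes monic after dividing by the leading coefficient 24.

Answer: s^6 + 41*s^5/6 + 367*s^4/24 + 16*s^3 + 17*s^2/2 + 13*s/6 + 5/24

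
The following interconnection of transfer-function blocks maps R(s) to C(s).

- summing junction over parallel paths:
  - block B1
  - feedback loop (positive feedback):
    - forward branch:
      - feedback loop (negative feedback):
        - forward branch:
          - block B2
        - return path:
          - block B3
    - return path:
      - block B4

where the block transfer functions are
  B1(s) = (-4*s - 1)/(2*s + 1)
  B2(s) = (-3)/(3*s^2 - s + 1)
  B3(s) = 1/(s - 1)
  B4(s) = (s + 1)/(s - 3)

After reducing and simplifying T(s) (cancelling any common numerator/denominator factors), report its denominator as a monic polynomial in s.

Step 1 - close the feedback loop around B2, B3, giving (3 - 3*s)/(3*s^3 - 4*s^2 + 2*s - 4)
Step 2 - apply the feedback formula to [B2/(1+B2*B3)], B4, giving (-3*s^2 + 12*s - 9)/(3*s^4 - 13*s^3 + 17*s^2 - 10*s + 9)
Step 3 - sum the parallel branches B1, [[B2/(1+B2*B3)]/(1-[B2/(1+B2*B3)]*B4)], giving (-12*s^5 + 49*s^4 - 61*s^3 + 44*s^2 - 32*s - 18)/(6*s^5 - 23*s^4 + 21*s^3 - 3*s^2 + 8*s + 9)
T(s) is the step-3 result (common factors already cancelled). Leading coefficient of the denominator: 6. Divide through by 6 for the monic polynomial.

Final answer: s^5 - 23*s^4/6 + 7*s^3/2 - s^2/2 + 4*s/3 + 3/2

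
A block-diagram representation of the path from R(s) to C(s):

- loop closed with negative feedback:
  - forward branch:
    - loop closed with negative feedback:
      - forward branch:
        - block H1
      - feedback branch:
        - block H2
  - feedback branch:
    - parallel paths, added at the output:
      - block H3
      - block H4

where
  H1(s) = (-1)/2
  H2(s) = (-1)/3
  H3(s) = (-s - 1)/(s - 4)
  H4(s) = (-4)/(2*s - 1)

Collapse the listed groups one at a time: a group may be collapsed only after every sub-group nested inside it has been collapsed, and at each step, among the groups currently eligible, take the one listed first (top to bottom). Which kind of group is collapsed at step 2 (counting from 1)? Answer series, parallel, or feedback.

Answer: parallel

Working:
Step 1: collapse the loop (H1 forward, H2 return)
Step 2: add H3, H4 (parallel)
Step 3: apply the feedback formula to [H1/(1+H1*H2)], (H3+H4)
The group at step 2 is a parallel group.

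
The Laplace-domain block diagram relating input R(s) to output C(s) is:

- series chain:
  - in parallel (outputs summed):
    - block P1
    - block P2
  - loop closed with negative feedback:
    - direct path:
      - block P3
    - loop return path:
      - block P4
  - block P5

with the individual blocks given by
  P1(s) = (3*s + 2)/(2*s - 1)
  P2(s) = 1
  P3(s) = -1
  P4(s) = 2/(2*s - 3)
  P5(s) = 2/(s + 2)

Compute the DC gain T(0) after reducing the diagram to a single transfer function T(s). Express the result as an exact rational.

The answer is 3/5.

Reasoning:
[1] add P1, P2 (parallel), giving (5*s + 1)/(2*s - 1)
[2] feedback reduction of P3, P4, giving (3 - 2*s)/(2*s - 5)
[3] combine (P1+P2), [P3/(1+P3*P4)], P5 in series, giving (-20*s^2 + 26*s + 6)/(4*s^3 - 4*s^2 - 19*s + 10)
That last expression is T(s); at s = 0 only the constant terms survive, so T(0) = 6/10 = 3/5.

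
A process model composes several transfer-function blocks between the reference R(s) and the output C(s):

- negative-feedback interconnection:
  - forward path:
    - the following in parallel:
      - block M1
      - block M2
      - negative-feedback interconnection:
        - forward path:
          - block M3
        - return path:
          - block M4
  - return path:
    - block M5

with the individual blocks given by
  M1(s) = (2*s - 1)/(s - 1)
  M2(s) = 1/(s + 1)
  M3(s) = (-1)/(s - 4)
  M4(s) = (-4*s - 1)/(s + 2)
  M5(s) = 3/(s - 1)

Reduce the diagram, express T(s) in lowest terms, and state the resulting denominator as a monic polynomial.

First reduce the diagram to T(s).

[1] collapse the loop (M3 forward, M4 return) = (-s - 2)/(s^2 + 2*s - 7)
[2] sum the parallel branches M1, M2, [M3/(1+M3*M4)] = (2*s^4 + 5*s^3 - 14*s^2 - 17*s + 16)/(s^4 + 2*s^3 - 8*s^2 - 2*s + 7)
[3] reduce the feedback loop with forward (M1+M2+[M3/(1+M3*M4)]) and return M5 = (2*s^5 + 3*s^4 - 19*s^3 - 3*s^2 + 33*s - 16)/(s^5 + 7*s^4 + 5*s^3 - 36*s^2 - 42*s + 41)
No further cancellation is possible in the step-3 result, so that is T(s). Its denominator is already monic.

Answer: s^5 + 7*s^4 + 5*s^3 - 36*s^2 - 42*s + 41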